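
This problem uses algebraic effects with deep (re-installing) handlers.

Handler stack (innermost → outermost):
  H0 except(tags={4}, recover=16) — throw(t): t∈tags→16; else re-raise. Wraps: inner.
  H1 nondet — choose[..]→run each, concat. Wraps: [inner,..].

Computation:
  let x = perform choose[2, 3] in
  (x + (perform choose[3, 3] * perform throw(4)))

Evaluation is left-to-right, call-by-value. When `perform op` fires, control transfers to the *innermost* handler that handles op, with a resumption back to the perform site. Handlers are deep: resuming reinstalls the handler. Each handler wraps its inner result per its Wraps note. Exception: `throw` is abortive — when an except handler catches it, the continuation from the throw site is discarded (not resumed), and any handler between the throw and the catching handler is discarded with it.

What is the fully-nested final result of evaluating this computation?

Answer: [16, 16, 16, 16]

Step-by-step:
choose[2, 3] @ H1
  branch[0] choose=2:
    choose[3, 3] @ H1
      branch[0] choose=3:
        throw(4) @ H0 caught ⇒ 16
        H1 returns [16]
      branch[1] choose=3:
        throw(4) @ H0 caught ⇒ 16
        H1 returns [16]
  branch[1] choose=3:
    choose[3, 3] @ H1
      branch[0] choose=3:
        throw(4) @ H0 caught ⇒ 16
        H1 returns [16]
      branch[1] choose=3:
        throw(4) @ H0 caught ⇒ 16
        H1 returns [16]
= [16, 16, 16, 16]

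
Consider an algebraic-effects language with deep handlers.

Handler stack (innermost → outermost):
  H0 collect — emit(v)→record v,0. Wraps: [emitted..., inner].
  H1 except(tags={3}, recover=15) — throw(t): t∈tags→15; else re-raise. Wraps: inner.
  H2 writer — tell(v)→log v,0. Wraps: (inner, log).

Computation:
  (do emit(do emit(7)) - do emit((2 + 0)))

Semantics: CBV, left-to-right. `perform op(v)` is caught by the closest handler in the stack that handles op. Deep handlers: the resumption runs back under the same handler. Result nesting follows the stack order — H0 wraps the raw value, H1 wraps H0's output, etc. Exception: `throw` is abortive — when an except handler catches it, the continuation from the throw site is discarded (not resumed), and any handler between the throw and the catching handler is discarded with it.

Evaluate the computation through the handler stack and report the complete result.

Step-by-step:
emit(7) @ H0 ⇒ out+=7
emit(0) @ H0 ⇒ out+=0
emit(2) @ H0 ⇒ out+=2
H0 returns [7, 0, 2, 0]
H1 returns [7, 0, 2, 0]
H2 returns ([7, 0, 2, 0], ())
= ([7, 0, 2, 0], ())

Answer: ([7, 0, 2, 0], ())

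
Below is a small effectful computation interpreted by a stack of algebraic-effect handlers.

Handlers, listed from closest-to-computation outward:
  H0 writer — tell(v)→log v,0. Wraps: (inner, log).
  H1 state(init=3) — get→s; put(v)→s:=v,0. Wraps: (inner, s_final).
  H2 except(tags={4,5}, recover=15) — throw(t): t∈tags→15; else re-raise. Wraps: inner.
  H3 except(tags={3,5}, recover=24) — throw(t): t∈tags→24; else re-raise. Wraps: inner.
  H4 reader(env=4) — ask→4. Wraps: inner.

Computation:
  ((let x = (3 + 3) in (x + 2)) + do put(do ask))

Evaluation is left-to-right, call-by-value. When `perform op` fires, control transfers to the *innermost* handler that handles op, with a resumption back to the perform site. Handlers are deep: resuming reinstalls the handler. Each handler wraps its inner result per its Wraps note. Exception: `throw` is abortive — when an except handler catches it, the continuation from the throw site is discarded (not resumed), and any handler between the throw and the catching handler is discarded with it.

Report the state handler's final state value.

Working:
ask @ H4 ⇒ 4
put(4) @ H1 ⇒ s:=4
H0 returns (8, ())
H1 returns ((8, ()), 4)
H2 returns ((8, ()), 4)
H3 returns ((8, ()), 4)
H4 returns ((8, ()), 4)
= ((8, ()), 4)

Answer: 4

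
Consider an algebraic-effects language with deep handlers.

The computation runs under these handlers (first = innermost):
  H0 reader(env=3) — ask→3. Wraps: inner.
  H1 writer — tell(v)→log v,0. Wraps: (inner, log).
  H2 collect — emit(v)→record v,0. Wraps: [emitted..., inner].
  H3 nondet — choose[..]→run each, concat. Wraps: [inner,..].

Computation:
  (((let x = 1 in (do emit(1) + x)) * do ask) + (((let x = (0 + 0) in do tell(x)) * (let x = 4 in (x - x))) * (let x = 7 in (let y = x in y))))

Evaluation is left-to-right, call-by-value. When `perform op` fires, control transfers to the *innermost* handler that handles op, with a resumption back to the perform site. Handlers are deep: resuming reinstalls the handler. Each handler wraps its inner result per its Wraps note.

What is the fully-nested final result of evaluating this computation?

Answer: [[1, (3, (0))]]

Step-by-step:
emit(1) @ H2 ⇒ out+=1
ask @ H0 ⇒ 3
tell(0) @ H1 ⇒ log+=0
H0 returns 3
H1 returns (3, (0))
H2 returns [1, (3, (0))]
H3 returns [[1, (3, (0))]]
= [[1, (3, (0))]]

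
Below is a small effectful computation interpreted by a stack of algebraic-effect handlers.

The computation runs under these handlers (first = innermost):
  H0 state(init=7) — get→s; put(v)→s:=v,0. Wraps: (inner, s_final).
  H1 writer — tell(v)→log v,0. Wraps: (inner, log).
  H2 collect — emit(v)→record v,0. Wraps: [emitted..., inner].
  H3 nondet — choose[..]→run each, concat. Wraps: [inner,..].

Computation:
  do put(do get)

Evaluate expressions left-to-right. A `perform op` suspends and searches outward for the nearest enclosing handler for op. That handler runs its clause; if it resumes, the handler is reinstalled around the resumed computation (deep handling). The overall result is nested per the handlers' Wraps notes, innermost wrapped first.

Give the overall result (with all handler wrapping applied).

Evaluation trace:
get @ H0 ⇒ 7
put(7) @ H0 ⇒ s:=7
H0 returns (0, 7)
H1 returns ((0, 7), ())
H2 returns [((0, 7), ())]
H3 returns [[((0, 7), ())]]
= [[((0, 7), ())]]

Answer: [[((0, 7), ())]]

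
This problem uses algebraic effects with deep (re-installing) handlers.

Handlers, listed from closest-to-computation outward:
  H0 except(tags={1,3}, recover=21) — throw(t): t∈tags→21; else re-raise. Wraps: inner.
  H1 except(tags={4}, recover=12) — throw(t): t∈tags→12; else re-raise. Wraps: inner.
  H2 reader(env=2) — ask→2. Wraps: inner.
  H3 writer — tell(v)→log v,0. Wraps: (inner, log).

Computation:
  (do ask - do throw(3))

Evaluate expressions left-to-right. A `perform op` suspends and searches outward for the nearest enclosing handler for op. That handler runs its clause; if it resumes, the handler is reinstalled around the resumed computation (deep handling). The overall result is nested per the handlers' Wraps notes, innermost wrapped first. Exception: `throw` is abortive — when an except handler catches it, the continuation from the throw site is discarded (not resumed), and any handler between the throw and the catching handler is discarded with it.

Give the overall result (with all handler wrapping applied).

Evaluation trace:
ask @ H2 ⇒ 2
throw(3) @ H0 caught ⇒ 21
H1 returns 21
H2 returns 21
H3 returns (21, ())
= (21, ())

Answer: (21, ())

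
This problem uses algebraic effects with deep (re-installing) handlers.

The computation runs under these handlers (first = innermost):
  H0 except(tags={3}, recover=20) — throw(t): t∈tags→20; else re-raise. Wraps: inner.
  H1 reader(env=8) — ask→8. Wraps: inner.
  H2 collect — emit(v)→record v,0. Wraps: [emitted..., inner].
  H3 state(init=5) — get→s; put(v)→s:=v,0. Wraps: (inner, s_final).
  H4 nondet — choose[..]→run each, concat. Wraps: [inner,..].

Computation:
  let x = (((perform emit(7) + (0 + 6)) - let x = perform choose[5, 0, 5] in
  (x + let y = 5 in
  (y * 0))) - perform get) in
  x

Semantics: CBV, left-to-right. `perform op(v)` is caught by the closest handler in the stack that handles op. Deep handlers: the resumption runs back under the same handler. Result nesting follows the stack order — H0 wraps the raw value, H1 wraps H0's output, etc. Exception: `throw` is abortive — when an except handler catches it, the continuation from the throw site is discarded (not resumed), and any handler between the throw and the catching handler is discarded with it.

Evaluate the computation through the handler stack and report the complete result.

Answer: [([7, -4], 5), ([7, 1], 5), ([7, -4], 5)]

Step-by-step:
emit(7) @ H2 ⇒ out+=7
choose[5, 0, 5] @ H4
  branch[0] choose=5:
    get @ H3 ⇒ 5
    H0 returns -4
    H1 returns -4
    H2 returns [7, -4]
    H3 returns ([7, -4], 5)
    H4 returns [([7, -4], 5)]
  branch[1] choose=0:
    get @ H3 ⇒ 5
    H0 returns 1
    H1 returns 1
    H2 returns [7, 1]
    H3 returns ([7, 1], 5)
    H4 returns [([7, 1], 5)]
  branch[2] choose=5:
    get @ H3 ⇒ 5
    H0 returns -4
    H1 returns -4
    H2 returns [7, -4]
    H3 returns ([7, -4], 5)
    H4 returns [([7, -4], 5)]
= [([7, -4], 5), ([7, 1], 5), ([7, -4], 5)]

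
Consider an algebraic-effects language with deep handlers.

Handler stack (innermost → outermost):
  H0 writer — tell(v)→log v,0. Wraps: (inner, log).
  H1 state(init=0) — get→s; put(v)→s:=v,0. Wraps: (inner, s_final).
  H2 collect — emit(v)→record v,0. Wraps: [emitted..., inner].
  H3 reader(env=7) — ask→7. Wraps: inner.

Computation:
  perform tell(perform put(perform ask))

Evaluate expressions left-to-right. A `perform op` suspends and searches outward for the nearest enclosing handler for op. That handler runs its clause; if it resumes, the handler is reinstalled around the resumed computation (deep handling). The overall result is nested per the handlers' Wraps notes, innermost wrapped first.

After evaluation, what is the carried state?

Answer: 7

Step-by-step:
ask @ H3 ⇒ 7
put(7) @ H1 ⇒ s:=7
tell(0) @ H0 ⇒ log+=0
H0 returns (0, (0))
H1 returns ((0, (0)), 7)
H2 returns [((0, (0)), 7)]
H3 returns [((0, (0)), 7)]
= [((0, (0)), 7)]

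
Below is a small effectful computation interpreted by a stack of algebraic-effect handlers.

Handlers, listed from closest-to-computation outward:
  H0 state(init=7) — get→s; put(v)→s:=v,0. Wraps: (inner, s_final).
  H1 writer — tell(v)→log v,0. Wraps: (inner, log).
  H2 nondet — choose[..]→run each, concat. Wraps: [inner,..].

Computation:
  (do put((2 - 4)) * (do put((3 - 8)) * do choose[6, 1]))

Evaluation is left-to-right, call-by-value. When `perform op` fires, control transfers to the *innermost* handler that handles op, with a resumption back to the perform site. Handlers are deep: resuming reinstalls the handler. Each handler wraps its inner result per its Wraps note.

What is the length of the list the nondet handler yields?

Evaluation trace:
put(-2) @ H0 ⇒ s:=-2
put(-5) @ H0 ⇒ s:=-5
choose[6, 1] @ H2
  branch[0] choose=6:
    H0 returns (0, -5)
    H1 returns ((0, -5), ())
    H2 returns [((0, -5), ())]
  branch[1] choose=1:
    H0 returns (0, -5)
    H1 returns ((0, -5), ())
    H2 returns [((0, -5), ())]
= [((0, -5), ()), ((0, -5), ())]

Answer: 2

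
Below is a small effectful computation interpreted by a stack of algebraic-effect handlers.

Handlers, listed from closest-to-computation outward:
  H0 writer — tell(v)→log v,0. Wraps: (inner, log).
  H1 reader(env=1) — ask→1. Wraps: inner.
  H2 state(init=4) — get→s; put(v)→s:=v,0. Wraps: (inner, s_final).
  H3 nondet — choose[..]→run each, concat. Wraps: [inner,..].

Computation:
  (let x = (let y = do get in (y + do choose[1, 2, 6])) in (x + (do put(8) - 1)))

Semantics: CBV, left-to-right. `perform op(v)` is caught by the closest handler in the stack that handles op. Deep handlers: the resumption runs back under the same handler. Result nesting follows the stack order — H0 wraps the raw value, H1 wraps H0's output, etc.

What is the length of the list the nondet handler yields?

Working:
get @ H2 ⇒ 4
choose[1, 2, 6] @ H3
  branch[0] choose=1:
    put(8) @ H2 ⇒ s:=8
    H0 returns (4, ())
    H1 returns (4, ())
    H2 returns ((4, ()), 8)
    H3 returns [((4, ()), 8)]
  branch[1] choose=2:
    put(8) @ H2 ⇒ s:=8
    H0 returns (5, ())
    H1 returns (5, ())
    H2 returns ((5, ()), 8)
    H3 returns [((5, ()), 8)]
  branch[2] choose=6:
    put(8) @ H2 ⇒ s:=8
    H0 returns (9, ())
    H1 returns (9, ())
    H2 returns ((9, ()), 8)
    H3 returns [((9, ()), 8)]
= [((4, ()), 8), ((5, ()), 8), ((9, ()), 8)]

Answer: 3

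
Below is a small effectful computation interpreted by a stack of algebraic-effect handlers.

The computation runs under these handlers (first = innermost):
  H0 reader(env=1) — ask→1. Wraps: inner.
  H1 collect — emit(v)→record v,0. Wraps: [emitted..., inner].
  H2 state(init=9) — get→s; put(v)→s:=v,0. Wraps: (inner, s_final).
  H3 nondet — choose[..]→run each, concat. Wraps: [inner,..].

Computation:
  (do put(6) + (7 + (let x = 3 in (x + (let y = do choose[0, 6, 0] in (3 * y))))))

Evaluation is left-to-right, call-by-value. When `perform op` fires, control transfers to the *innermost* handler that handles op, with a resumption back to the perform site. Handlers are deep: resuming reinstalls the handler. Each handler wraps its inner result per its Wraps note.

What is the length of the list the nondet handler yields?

Answer: 3

Evaluation trace:
put(6) @ H2 ⇒ s:=6
choose[0, 6, 0] @ H3
  branch[0] choose=0:
    H0 returns 10
    H1 returns [10]
    H2 returns ([10], 6)
    H3 returns [([10], 6)]
  branch[1] choose=6:
    H0 returns 28
    H1 returns [28]
    H2 returns ([28], 6)
    H3 returns [([28], 6)]
  branch[2] choose=0:
    H0 returns 10
    H1 returns [10]
    H2 returns ([10], 6)
    H3 returns [([10], 6)]
= [([10], 6), ([28], 6), ([10], 6)]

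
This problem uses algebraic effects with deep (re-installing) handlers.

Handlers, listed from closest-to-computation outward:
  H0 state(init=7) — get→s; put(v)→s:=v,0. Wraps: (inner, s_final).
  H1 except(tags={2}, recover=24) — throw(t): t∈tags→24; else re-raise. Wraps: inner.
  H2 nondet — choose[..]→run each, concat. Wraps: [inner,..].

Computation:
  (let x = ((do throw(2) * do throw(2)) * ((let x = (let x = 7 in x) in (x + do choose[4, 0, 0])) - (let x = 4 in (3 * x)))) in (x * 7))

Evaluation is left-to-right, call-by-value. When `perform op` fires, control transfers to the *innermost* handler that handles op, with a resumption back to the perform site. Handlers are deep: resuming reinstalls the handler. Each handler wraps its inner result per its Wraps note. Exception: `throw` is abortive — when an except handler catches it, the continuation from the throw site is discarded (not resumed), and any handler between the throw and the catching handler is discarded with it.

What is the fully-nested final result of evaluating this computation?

Evaluation trace:
throw(2) @ H1 caught ⇒ 24
H2 returns [24]
= [24]

Answer: [24]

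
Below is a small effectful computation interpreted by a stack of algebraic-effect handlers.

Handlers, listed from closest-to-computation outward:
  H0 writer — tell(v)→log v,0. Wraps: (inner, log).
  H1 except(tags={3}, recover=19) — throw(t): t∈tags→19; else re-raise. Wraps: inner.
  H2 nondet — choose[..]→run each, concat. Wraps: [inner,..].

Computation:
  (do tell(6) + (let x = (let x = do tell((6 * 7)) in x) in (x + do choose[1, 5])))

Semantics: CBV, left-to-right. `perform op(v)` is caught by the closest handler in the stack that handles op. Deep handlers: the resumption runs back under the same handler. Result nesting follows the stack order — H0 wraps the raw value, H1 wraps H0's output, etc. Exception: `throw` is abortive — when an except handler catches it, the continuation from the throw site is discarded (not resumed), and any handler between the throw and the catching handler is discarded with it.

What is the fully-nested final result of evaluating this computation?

Step-by-step:
tell(6) @ H0 ⇒ log+=6
tell(42) @ H0 ⇒ log+=42
choose[1, 5] @ H2
  branch[0] choose=1:
    H0 returns (1, (6, 42))
    H1 returns (1, (6, 42))
    H2 returns [(1, (6, 42))]
  branch[1] choose=5:
    H0 returns (5, (6, 42))
    H1 returns (5, (6, 42))
    H2 returns [(5, (6, 42))]
= [(1, (6, 42)), (5, (6, 42))]

Answer: [(1, (6, 42)), (5, (6, 42))]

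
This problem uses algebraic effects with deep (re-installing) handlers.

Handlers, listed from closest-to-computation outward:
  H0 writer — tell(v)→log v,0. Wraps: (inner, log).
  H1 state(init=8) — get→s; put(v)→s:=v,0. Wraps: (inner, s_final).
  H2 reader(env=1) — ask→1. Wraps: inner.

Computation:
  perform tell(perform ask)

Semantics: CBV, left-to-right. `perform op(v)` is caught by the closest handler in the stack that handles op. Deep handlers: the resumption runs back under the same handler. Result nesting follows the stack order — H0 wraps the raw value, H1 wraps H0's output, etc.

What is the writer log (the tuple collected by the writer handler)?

Answer: (1)

Evaluation trace:
ask @ H2 ⇒ 1
tell(1) @ H0 ⇒ log+=1
H0 returns (0, (1))
H1 returns ((0, (1)), 8)
H2 returns ((0, (1)), 8)
= ((0, (1)), 8)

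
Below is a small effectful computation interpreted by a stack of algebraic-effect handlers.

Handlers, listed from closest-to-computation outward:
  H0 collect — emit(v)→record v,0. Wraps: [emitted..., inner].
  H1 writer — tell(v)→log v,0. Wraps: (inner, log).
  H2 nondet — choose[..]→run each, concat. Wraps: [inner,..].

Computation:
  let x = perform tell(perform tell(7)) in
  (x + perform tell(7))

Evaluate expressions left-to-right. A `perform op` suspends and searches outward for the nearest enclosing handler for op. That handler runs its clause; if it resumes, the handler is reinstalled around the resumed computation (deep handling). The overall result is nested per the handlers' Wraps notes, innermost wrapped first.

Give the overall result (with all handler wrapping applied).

Answer: [([0], (7, 0, 7))]

Evaluation trace:
tell(7) @ H1 ⇒ log+=7
tell(0) @ H1 ⇒ log+=0
tell(7) @ H1 ⇒ log+=7
H0 returns [0]
H1 returns ([0], (7, 0, 7))
H2 returns [([0], (7, 0, 7))]
= [([0], (7, 0, 7))]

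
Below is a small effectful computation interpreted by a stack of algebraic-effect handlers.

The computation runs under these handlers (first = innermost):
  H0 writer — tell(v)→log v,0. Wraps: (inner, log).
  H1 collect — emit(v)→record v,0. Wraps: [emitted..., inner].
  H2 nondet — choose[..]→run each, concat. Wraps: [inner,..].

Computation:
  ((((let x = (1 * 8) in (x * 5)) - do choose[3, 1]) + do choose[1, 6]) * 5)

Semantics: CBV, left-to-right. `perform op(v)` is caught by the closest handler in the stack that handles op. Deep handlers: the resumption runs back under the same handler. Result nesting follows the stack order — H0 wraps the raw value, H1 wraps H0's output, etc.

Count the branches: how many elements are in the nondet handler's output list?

Step-by-step:
choose[3, 1] @ H2
  branch[0] choose=3:
    choose[1, 6] @ H2
      branch[0] choose=1:
        H0 returns (190, ())
        H1 returns [(190, ())]
        H2 returns [[(190, ())]]
      branch[1] choose=6:
        H0 returns (215, ())
        H1 returns [(215, ())]
        H2 returns [[(215, ())]]
  branch[1] choose=1:
    choose[1, 6] @ H2
      branch[0] choose=1:
        H0 returns (200, ())
        H1 returns [(200, ())]
        H2 returns [[(200, ())]]
      branch[1] choose=6:
        H0 returns (225, ())
        H1 returns [(225, ())]
        H2 returns [[(225, ())]]
= [[(190, ())], [(215, ())], [(200, ())], [(225, ())]]

Answer: 4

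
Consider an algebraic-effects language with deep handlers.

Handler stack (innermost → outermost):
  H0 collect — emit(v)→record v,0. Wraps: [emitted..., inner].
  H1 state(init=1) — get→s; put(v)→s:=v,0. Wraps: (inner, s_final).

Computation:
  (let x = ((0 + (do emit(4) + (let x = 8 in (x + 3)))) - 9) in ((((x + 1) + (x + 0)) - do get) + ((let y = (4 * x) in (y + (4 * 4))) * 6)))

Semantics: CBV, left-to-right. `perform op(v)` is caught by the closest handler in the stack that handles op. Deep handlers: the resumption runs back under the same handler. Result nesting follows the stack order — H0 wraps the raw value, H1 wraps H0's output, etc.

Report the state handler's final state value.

Answer: 1

Evaluation trace:
emit(4) @ H0 ⇒ out+=4
get @ H1 ⇒ 1
H0 returns [4, 148]
H1 returns ([4, 148], 1)
= ([4, 148], 1)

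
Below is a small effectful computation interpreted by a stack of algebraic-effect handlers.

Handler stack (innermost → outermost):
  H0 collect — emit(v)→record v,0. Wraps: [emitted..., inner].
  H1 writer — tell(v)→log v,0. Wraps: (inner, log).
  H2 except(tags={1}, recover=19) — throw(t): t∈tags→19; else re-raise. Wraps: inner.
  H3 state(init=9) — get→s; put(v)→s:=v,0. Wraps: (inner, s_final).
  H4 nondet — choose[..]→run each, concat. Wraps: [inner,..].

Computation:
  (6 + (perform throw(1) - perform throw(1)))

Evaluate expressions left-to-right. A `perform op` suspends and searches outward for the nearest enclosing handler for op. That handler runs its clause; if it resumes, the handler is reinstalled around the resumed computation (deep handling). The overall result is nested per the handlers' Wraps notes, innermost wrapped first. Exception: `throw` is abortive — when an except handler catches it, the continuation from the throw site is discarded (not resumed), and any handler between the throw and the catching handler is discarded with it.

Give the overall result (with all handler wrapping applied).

Answer: [(19, 9)]

Evaluation trace:
throw(1) @ H2 caught ⇒ 19
H3 returns (19, 9)
H4 returns [(19, 9)]
= [(19, 9)]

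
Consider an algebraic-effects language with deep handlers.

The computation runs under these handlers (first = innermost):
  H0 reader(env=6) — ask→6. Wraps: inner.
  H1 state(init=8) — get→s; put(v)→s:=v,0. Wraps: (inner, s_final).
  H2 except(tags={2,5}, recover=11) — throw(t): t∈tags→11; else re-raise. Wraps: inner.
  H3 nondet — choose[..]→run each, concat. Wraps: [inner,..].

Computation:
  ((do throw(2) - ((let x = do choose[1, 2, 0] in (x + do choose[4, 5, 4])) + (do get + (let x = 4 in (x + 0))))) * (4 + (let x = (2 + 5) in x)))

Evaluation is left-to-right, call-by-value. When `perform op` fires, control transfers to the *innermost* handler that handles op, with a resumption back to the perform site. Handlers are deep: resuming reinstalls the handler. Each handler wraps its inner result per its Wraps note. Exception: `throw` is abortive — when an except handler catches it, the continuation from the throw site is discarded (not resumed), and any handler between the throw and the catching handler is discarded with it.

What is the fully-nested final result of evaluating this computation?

Answer: [11]

Evaluation trace:
throw(2) @ H2 caught ⇒ 11
H3 returns [11]
= [11]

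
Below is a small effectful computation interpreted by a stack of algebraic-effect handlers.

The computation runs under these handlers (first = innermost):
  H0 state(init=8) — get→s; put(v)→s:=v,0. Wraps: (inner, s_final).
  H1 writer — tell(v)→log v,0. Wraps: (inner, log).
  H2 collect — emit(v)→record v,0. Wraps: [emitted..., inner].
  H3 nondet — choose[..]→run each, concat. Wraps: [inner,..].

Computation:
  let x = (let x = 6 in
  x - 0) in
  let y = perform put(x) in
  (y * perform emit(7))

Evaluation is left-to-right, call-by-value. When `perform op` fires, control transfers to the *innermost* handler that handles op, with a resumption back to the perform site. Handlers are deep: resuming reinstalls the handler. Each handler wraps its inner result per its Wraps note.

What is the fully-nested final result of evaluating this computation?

Step-by-step:
put(6) @ H0 ⇒ s:=6
emit(7) @ H2 ⇒ out+=7
H0 returns (0, 6)
H1 returns ((0, 6), ())
H2 returns [7, ((0, 6), ())]
H3 returns [[7, ((0, 6), ())]]
= [[7, ((0, 6), ())]]

Answer: [[7, ((0, 6), ())]]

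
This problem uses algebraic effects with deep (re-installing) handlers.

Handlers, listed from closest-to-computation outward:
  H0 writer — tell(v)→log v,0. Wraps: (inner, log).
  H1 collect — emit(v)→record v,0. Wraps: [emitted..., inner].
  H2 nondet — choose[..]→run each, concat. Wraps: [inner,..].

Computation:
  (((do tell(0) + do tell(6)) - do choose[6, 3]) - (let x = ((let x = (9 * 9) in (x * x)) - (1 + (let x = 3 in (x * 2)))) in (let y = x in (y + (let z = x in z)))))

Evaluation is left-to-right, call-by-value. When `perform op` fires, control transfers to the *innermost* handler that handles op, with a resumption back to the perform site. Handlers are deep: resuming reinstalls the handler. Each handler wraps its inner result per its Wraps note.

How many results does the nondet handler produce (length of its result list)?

Working:
tell(0) @ H0 ⇒ log+=0
tell(6) @ H0 ⇒ log+=6
choose[6, 3] @ H2
  branch[0] choose=6:
    H0 returns (-13114, (0, 6))
    H1 returns [(-13114, (0, 6))]
    H2 returns [[(-13114, (0, 6))]]
  branch[1] choose=3:
    H0 returns (-13111, (0, 6))
    H1 returns [(-13111, (0, 6))]
    H2 returns [[(-13111, (0, 6))]]
= [[(-13114, (0, 6))], [(-13111, (0, 6))]]

Answer: 2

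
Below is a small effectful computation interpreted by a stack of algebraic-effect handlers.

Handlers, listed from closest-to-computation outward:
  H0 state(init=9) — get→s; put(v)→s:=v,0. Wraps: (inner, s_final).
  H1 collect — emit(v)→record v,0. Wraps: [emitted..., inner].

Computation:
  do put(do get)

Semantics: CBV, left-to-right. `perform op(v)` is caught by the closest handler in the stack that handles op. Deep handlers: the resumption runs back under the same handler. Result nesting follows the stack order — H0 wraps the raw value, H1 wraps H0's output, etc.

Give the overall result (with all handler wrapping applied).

Answer: [(0, 9)]

Step-by-step:
get @ H0 ⇒ 9
put(9) @ H0 ⇒ s:=9
H0 returns (0, 9)
H1 returns [(0, 9)]
= [(0, 9)]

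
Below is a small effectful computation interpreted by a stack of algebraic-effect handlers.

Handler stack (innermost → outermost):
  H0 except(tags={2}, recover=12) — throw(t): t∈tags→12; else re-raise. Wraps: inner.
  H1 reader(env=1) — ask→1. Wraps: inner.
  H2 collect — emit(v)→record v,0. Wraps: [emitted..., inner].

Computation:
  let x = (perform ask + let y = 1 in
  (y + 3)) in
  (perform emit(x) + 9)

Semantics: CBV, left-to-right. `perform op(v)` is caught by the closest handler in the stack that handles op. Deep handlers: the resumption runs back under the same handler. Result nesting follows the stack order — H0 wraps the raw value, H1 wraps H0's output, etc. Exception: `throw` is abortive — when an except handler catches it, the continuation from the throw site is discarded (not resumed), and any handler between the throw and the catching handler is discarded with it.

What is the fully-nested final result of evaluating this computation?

Step-by-step:
ask @ H1 ⇒ 1
emit(5) @ H2 ⇒ out+=5
H0 returns 9
H1 returns 9
H2 returns [5, 9]
= [5, 9]

Answer: [5, 9]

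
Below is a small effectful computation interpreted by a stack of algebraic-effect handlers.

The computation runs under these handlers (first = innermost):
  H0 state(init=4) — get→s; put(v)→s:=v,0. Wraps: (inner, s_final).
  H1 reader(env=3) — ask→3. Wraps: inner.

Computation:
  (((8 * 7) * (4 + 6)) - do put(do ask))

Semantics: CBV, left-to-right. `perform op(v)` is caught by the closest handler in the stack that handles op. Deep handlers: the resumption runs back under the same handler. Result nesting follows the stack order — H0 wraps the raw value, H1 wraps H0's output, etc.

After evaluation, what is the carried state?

Answer: 3

Step-by-step:
ask @ H1 ⇒ 3
put(3) @ H0 ⇒ s:=3
H0 returns (560, 3)
H1 returns (560, 3)
= (560, 3)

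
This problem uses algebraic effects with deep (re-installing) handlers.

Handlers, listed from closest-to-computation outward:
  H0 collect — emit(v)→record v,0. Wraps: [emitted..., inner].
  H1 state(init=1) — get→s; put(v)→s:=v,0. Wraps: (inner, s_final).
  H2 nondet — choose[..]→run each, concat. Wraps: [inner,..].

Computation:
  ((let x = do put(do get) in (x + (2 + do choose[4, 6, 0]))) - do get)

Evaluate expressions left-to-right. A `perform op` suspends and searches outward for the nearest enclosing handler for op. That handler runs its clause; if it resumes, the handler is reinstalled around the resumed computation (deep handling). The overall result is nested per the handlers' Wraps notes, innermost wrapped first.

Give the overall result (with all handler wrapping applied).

Step-by-step:
get @ H1 ⇒ 1
put(1) @ H1 ⇒ s:=1
choose[4, 6, 0] @ H2
  branch[0] choose=4:
    get @ H1 ⇒ 1
    H0 returns [5]
    H1 returns ([5], 1)
    H2 returns [([5], 1)]
  branch[1] choose=6:
    get @ H1 ⇒ 1
    H0 returns [7]
    H1 returns ([7], 1)
    H2 returns [([7], 1)]
  branch[2] choose=0:
    get @ H1 ⇒ 1
    H0 returns [1]
    H1 returns ([1], 1)
    H2 returns [([1], 1)]
= [([5], 1), ([7], 1), ([1], 1)]

Answer: [([5], 1), ([7], 1), ([1], 1)]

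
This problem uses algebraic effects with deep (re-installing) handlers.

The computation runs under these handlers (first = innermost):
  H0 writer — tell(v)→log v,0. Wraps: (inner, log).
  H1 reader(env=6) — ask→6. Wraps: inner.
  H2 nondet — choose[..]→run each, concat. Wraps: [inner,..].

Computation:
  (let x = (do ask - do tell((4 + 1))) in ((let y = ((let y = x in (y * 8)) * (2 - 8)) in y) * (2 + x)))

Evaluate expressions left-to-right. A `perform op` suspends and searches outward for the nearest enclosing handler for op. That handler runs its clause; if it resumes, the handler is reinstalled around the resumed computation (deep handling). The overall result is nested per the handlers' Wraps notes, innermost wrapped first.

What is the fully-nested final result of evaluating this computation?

Answer: [(-2304, (5))]

Evaluation trace:
ask @ H1 ⇒ 6
tell(5) @ H0 ⇒ log+=5
H0 returns (-2304, (5))
H1 returns (-2304, (5))
H2 returns [(-2304, (5))]
= [(-2304, (5))]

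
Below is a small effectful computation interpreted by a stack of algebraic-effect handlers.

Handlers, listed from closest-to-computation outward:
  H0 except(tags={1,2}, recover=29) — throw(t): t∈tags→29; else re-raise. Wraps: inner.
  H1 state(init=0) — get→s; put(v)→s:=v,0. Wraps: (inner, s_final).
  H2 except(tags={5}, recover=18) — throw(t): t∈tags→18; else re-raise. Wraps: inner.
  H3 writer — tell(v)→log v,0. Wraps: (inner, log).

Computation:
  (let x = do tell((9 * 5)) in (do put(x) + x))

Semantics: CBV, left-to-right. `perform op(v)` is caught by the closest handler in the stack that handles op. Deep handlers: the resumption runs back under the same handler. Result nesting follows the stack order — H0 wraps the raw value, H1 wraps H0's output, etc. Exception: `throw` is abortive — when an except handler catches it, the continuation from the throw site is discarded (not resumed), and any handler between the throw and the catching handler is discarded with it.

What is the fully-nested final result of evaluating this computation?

Evaluation trace:
tell(45) @ H3 ⇒ log+=45
put(0) @ H1 ⇒ s:=0
H0 returns 0
H1 returns (0, 0)
H2 returns (0, 0)
H3 returns ((0, 0), (45))
= ((0, 0), (45))

Answer: ((0, 0), (45))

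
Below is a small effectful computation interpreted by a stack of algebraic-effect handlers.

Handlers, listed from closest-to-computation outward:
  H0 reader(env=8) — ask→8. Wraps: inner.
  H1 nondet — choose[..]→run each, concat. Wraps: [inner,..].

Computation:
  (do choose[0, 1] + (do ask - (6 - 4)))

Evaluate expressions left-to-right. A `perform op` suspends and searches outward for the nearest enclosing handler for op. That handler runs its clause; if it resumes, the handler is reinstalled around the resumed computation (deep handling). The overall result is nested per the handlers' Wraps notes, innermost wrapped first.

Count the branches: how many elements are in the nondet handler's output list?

Answer: 2

Evaluation trace:
choose[0, 1] @ H1
  branch[0] choose=0:
    ask @ H0 ⇒ 8
    H0 returns 6
    H1 returns [6]
  branch[1] choose=1:
    ask @ H0 ⇒ 8
    H0 returns 7
    H1 returns [7]
= [6, 7]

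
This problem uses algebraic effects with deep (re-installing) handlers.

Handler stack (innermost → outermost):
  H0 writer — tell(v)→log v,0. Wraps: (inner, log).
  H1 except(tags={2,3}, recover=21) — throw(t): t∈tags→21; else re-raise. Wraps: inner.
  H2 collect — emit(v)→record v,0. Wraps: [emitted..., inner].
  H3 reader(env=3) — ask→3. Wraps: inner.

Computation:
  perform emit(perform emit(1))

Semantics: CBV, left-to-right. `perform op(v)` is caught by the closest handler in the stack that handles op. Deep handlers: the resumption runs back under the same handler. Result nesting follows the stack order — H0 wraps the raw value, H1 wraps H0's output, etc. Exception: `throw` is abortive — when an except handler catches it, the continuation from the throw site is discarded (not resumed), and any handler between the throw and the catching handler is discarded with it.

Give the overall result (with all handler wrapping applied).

Answer: [1, 0, (0, ())]

Working:
emit(1) @ H2 ⇒ out+=1
emit(0) @ H2 ⇒ out+=0
H0 returns (0, ())
H1 returns (0, ())
H2 returns [1, 0, (0, ())]
H3 returns [1, 0, (0, ())]
= [1, 0, (0, ())]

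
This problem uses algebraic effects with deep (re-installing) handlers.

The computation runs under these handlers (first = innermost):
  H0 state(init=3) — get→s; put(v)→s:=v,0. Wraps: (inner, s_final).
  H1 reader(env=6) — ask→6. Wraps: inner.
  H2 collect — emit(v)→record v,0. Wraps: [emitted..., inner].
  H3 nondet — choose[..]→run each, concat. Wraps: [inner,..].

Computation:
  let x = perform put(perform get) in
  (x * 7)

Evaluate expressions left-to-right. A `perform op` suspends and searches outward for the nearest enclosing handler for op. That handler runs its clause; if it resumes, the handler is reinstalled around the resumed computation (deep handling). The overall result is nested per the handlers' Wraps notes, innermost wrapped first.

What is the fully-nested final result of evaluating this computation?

Answer: [[(0, 3)]]

Step-by-step:
get @ H0 ⇒ 3
put(3) @ H0 ⇒ s:=3
H0 returns (0, 3)
H1 returns (0, 3)
H2 returns [(0, 3)]
H3 returns [[(0, 3)]]
= [[(0, 3)]]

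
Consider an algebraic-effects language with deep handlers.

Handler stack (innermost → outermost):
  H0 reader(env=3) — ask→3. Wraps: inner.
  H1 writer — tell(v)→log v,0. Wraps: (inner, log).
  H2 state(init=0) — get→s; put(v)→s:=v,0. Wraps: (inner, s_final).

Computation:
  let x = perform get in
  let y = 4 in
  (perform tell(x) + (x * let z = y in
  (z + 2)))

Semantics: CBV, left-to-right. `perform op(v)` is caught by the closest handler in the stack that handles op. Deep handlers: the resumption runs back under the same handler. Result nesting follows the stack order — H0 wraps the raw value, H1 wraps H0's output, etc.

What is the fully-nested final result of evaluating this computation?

Step-by-step:
get @ H2 ⇒ 0
tell(0) @ H1 ⇒ log+=0
H0 returns 0
H1 returns (0, (0))
H2 returns ((0, (0)), 0)
= ((0, (0)), 0)

Answer: ((0, (0)), 0)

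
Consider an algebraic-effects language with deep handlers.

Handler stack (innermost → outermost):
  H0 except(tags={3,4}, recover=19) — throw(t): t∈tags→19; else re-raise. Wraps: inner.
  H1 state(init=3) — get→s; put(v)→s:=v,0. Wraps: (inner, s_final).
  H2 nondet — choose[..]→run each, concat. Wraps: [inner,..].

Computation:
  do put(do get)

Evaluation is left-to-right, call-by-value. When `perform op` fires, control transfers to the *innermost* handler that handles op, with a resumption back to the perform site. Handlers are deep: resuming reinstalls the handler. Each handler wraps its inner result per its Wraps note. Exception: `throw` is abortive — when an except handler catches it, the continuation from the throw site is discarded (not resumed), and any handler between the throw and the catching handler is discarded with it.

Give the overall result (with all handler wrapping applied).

Working:
get @ H1 ⇒ 3
put(3) @ H1 ⇒ s:=3
H0 returns 0
H1 returns (0, 3)
H2 returns [(0, 3)]
= [(0, 3)]

Answer: [(0, 3)]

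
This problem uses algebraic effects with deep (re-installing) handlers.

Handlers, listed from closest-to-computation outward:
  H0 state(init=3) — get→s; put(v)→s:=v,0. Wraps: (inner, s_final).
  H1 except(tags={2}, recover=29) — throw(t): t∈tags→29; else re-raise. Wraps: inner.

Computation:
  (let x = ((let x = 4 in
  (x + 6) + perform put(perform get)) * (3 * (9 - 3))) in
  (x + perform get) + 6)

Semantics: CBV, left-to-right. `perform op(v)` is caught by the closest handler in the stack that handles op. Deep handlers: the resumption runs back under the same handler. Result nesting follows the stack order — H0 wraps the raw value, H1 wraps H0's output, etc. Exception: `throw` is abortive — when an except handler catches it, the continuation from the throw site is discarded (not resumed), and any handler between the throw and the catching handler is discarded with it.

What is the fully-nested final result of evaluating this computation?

Working:
get @ H0 ⇒ 3
put(3) @ H0 ⇒ s:=3
get @ H0 ⇒ 3
H0 returns (189, 3)
H1 returns (189, 3)
= (189, 3)

Answer: (189, 3)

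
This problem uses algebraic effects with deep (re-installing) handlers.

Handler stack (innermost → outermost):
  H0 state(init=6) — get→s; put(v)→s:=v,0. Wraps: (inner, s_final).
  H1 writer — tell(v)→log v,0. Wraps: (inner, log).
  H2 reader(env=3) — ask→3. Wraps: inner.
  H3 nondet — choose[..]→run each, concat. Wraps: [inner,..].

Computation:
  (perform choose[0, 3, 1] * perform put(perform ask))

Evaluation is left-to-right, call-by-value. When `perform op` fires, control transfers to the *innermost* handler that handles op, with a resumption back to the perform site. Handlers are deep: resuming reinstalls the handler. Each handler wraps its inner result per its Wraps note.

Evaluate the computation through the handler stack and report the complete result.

Step-by-step:
choose[0, 3, 1] @ H3
  branch[0] choose=0:
    ask @ H2 ⇒ 3
    put(3) @ H0 ⇒ s:=3
    H0 returns (0, 3)
    H1 returns ((0, 3), ())
    H2 returns ((0, 3), ())
    H3 returns [((0, 3), ())]
  branch[1] choose=3:
    ask @ H2 ⇒ 3
    put(3) @ H0 ⇒ s:=3
    H0 returns (0, 3)
    H1 returns ((0, 3), ())
    H2 returns ((0, 3), ())
    H3 returns [((0, 3), ())]
  branch[2] choose=1:
    ask @ H2 ⇒ 3
    put(3) @ H0 ⇒ s:=3
    H0 returns (0, 3)
    H1 returns ((0, 3), ())
    H2 returns ((0, 3), ())
    H3 returns [((0, 3), ())]
= [((0, 3), ()), ((0, 3), ()), ((0, 3), ())]

Answer: [((0, 3), ()), ((0, 3), ()), ((0, 3), ())]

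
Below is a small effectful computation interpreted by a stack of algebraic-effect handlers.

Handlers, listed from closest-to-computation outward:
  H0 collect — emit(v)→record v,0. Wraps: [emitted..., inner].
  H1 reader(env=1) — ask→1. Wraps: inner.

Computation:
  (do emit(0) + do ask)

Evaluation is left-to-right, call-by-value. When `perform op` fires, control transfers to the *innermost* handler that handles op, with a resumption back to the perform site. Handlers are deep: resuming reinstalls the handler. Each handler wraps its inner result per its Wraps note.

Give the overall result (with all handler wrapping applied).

Answer: [0, 1]

Evaluation trace:
emit(0) @ H0 ⇒ out+=0
ask @ H1 ⇒ 1
H0 returns [0, 1]
H1 returns [0, 1]
= [0, 1]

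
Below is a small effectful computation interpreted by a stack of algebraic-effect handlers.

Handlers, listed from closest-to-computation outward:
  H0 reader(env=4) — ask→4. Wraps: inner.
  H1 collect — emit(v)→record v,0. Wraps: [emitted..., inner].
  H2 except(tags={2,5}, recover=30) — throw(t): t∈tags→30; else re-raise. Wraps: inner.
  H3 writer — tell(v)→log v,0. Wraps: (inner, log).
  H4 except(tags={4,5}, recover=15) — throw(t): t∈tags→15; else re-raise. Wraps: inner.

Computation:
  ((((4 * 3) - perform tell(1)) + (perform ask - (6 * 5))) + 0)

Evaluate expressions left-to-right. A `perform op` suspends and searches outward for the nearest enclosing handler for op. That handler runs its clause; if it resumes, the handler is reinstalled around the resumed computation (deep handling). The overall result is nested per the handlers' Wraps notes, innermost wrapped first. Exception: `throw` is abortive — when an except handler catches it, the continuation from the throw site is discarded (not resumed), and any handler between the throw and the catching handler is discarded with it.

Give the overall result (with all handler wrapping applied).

Evaluation trace:
tell(1) @ H3 ⇒ log+=1
ask @ H0 ⇒ 4
H0 returns -14
H1 returns [-14]
H2 returns [-14]
H3 returns ([-14], (1))
H4 returns ([-14], (1))
= ([-14], (1))

Answer: ([-14], (1))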